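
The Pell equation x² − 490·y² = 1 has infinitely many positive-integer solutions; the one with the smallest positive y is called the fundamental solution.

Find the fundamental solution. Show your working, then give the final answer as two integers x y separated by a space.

d=490: √d = [22; 7,2,1,4,4,4,1,2,7,44] (ℓ=10, even), read p_9/q_9
i=0: a=22 ⇒ p=22, q=1
i=1: a=7 ⇒ p=155, q=7
…
i=3: a=1 ⇒ p=487, q=22
i=4: a=4 ⇒ p=2280, q=103
…
i=6: a=4 ⇒ p=40708, q=1839
…
i=8: a=2 ⇒ p=141338, q=6385
i=9: a=7 ⇒ p=1039681, q=46968
fundamental: x₁=1039681, y₁=46968  (since 1080936581761 − 490·2205993024 = 1)

1039681 46968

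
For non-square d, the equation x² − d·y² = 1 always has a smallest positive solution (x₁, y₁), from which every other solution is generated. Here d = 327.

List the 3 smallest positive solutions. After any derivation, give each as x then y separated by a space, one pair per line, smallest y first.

d=327: √d = [18; 12,36] (ℓ=2, even), read p_1/q_1
i=0: a=18 ⇒ p=18, q=1
i=1: a=12 ⇒ p=217, q=12
(x₁, y₁) = (217, 12);  217² − 327·12² = 1 ✓
k=2:  x_2 = 217·217+327·12·12 = 94177,  y_2 = 217·12+12·217 = 5208
k=3:  x_3 = 217·94177+327·12·5208 = 40872601,  y_3 = 217·5208+12·94177 = 2260260

217 12
94177 5208
40872601 2260260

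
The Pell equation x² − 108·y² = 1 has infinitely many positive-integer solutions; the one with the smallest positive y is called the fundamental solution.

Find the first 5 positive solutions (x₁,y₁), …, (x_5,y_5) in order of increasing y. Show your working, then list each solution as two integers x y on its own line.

√108 → a₀=10, period (2,1,1,4,1,1,2,20); ℓ=8 even so k=7
a_0=10:  p_0=10·1+0=10,  q_0=10·0+1=1
a_1=2:  p_1=2·10+1=21,  q_1=2·1+0=2
…
a_6=1:  p_6=1·291+239=530,  q_6=1·28+23=51
a_7=2:  p_7=2·530+291=1351,  q_7=2·51+28=130
→ (1351, 130).  Check: 1351²=1825201, 108·130²=1825200, difference 1.
k=2:  x_2 = 1351·1351+108·130·130 = 3650401,  y_2 = 1351·130+130·1351 = 351260
k=3:  x_3 = 1351·3650401+108·130·351260 = 9863382151,  y_3 = 1351·351260+130·3650401 = 949104390
k=4:  x_4 = 1351·9863382151+108·130·949104390 = 26650854921601,  y_4 = 1351·949104390+130·9863382151 = 2564479710520
k=5:  x_5 = 1351·26650854921601+108·130·2564479710520 = 72010600134783751,  y_5 = 1351·2564479710520+130·26650854921601 = 6929223228720650

1351 130
3650401 351260
9863382151 949104390
26650854921601 2564479710520
72010600134783751 6929223228720650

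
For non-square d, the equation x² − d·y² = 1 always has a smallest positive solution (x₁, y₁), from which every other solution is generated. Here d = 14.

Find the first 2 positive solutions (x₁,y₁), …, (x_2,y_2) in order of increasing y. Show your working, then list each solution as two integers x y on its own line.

√14 → a₀=3, period (1,2,1,6); ℓ=4 even so k=3
a_0=3:  p_0=3·1+0=3,  q_0=3·0+1=1
…
a_2=2:  p_2=2·4+3=11,  q_2=2·1+1=3
a_3=1:  p_3=1·11+4=15,  q_3=1·3+1=4
fundamental: x₁=15, y₁=4  (since 225 − 14·16 = 1)
k=2:  x_2 = 15·15+14·4·4 = 449,  y_2 = 15·4+4·15 = 120

15 4
449 120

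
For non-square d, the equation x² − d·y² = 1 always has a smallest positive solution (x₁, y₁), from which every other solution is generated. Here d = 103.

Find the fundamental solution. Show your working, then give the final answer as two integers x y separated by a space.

[10; 6,1,2,1,1,9,1,1,2,1,6,20] for √103; ℓ=12 ⇒ convergent index 11
step 0: (10, 1)  from 10·(1,0) + (0,1)
…
step 3: (203, 20)  from 2·(71,7) + (61,6)
…
step 5: (477, 47)  from 1·(274,27) + (203,20)
step 6: (4567, 450)  from 9·(477,47) + (274,27)
…
step 8: (9611, 947)  from 1·(5044,497) + (4567,450)
…
step 10: (33877, 3338)  from 1·(24266,2391) + (9611,947)
step 11: (227528, 22419)  from 6·(33877,3338) + (24266,2391)
→ (227528, 22419).  Check: 227528²=51768990784, 103·22419²=51768990783, difference 1.

227528 22419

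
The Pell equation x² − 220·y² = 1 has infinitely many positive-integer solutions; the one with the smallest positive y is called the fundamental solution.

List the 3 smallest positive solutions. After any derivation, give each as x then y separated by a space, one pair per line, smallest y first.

89 6
15841 1068
2819609 190098

d=220: √d = [14; 1,4,1,28] (ℓ=4, even), read p_3/q_3
k=0  a_k=14  p_k/q_k = 14/1
…
k=2  a_k=4  p_k/q_k = 74/5
k=3  a_k=1  p_k/q_k = 89/6
(x₁, y₁) = (89, 6);  89² − 220·6² = 1 ✓
k=2:  x_2 = 89·89+220·6·6 = 15841,  y_2 = 89·6+6·89 = 1068
k=3:  x_3 = 89·15841+220·6·1068 = 2819609,  y_3 = 89·1068+6·15841 = 190098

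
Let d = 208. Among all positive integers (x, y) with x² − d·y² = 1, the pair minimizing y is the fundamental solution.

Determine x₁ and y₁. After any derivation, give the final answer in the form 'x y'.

[14; 2,2,1,2,2,28] for √208; ℓ=6 ⇒ convergent index 5
step 0: (14, 1)  from 14·(1,0) + (0,1)
step 1: (29, 2)  from 2·(14,1) + (1,0)
…
step 4: (274, 19)  from 2·(101,7) + (72,5)
step 5: (649, 45)  from 2·(274,19) + (101,7)
fundamental: x₁=649, y₁=45  (since 421201 − 208·2025 = 1)

649 45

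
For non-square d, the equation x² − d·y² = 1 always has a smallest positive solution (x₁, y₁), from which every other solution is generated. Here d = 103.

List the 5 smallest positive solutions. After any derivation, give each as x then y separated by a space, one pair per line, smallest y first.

227528 22419
103537981567 10201900464
47115579739725224 4642436017523565
21440227253936863550977 2112568364380001494176
9756504053220377800313664488 961336909616663523916230291

√103 → a₀=10, period (6,1,2,1,1,9,1,1,2,1,6,20); ℓ=12 even so k=11
k=0  a_k=10  p_k/q_k = 10/1
k=1  a_k=6  p_k/q_k = 61/6
k=2  a_k=1  p_k/q_k = 71/7
k=3  a_k=2  p_k/q_k = 203/20
…
k=5  a_k=1  p_k/q_k = 477/47
…
k=7  a_k=1  p_k/q_k = 5044/497
k=8  a_k=1  p_k/q_k = 9611/947
k=9  a_k=2  p_k/q_k = 24266/2391
k=10  a_k=1  p_k/q_k = 33877/3338
k=11  a_k=6  p_k/q_k = 227528/22419
fundamental: x₁=227528, y₁=22419  (since 51768990784 − 103·502611561 = 1)
n=2: (227528,22419)∘(227528,22419) = (227528·227528+103·22419·22419, 227528·22419+22419·227528) = (103537981567,10201900464)
n=3: (103537981567,10201900464)∘(227528,22419) = (227528·103537981567+103·22419·10201900464, 227528·10201900464+22419·103537981567) = (47115579739725224,4642436017523565)
n=4: (47115579739725224,4642436017523565)∘(227528,22419) = (227528·47115579739725224+103·22419·4642436017523565, 227528·4642436017523565+22419·47115579739725224) = (21440227253936863550977,2112568364380001494176)
n=5: (21440227253936863550977,2112568364380001494176)∘(227528,22419) = (227528·21440227253936863550977+103·22419·2112568364380001494176, 227528·2112568364380001494176+22419·21440227253936863550977) = (9756504053220377800313664488,961336909616663523916230291)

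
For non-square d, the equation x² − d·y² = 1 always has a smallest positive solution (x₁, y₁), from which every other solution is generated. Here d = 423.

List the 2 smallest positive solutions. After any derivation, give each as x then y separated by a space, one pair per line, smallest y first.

√423 → a₀=20, period (1,1,3,4,3,1,1,40); ℓ=8 even so k=7
i=0: a=20 ⇒ p=20, q=1
i=1: a=1 ⇒ p=21, q=1
…
i=3: a=3 ⇒ p=144, q=7
i=4: a=4 ⇒ p=617, q=30
…
i=6: a=1 ⇒ p=2612, q=127
i=7: a=1 ⇒ p=4607, q=224
fundamental: x₁=4607, y₁=224  (since 21224449 − 423·50176 = 1)
(x_2, y_2) = (4607·4607 + 423·224·224, 4607·224 + 224·4607) = (42448897, 2063936)

4607 224
42448897 2063936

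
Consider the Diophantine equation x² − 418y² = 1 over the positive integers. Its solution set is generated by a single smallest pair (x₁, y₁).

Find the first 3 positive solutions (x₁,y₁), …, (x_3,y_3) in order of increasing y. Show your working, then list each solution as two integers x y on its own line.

√418 → a₀=20, period (2,4,20,4,2,40); ℓ=6 even so k=5
a_0=20:  p_0=20·1+0=20,  q_0=20·0+1=1
…
a_2=4:  p_2=4·41+20=184,  q_2=4·2+1=9
…
a_4=4:  p_4=4·3721+184=15068,  q_4=4·182+9=737
a_5=2:  p_5=2·15068+3721=33857,  q_5=2·737+182=1656
→ (33857, 1656).  Check: 33857²=1146296449, 418·1656²=1146296448, difference 1.
(x_2, y_2) = (33857·33857 + 418·1656·1656, 33857·1656 + 1656·33857) = (2292592897, 112134384)
(x_3, y_3) = (33857·2292592897 + 418·1656·112134384, 33857·112134384 + 1656·2292592897) = (155240635393601, 7593067676520)

33857 1656
2292592897 112134384
155240635393601 7593067676520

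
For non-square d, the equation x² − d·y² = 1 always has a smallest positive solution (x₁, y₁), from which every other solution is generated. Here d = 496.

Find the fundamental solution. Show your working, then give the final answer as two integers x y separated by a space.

4620799 207480

√496 → a₀=22, period (3,1,2,4,1,…,1,3,44); ℓ=16 even so k=15
k=0  a_k=22  p_k/q_k = 22/1
k=1  a_k=3  p_k/q_k = 67/3
k=2  a_k=1  p_k/q_k = 89/4
k=3  a_k=2  p_k/q_k = 245/11
k=4  a_k=4  p_k/q_k = 1069/48
…
k=6  a_k=1  p_k/q_k = 2383/107
k=7  a_k=2  p_k/q_k = 6080/273
k=8  a_k=2  p_k/q_k = 14543/653
k=9  a_k=2  p_k/q_k = 35166/1579
k=10  a_k=1  p_k/q_k = 49709/2232
…
k=13  a_k=2  p_k/q_k = 863293/38763
k=14  a_k=1  p_k/q_k = 1252502/56239
k=15  a_k=3  p_k/q_k = 4620799/207480
(x₁, y₁) = (4620799, 207480);  4620799² − 496·207480² = 1 ✓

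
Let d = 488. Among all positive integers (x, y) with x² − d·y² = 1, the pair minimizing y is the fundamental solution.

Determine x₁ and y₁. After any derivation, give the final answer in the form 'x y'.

d=488: √d = [22; 11,44] (ℓ=2, even), read p_1/q_1
step 0: (22, 1)  from 22·(1,0) + (0,1)
step 1: (243, 11)  from 11·(22,1) + (1,0)
→ (243, 11).  Check: 243²=59049, 488·11²=59048, difference 1.

243 11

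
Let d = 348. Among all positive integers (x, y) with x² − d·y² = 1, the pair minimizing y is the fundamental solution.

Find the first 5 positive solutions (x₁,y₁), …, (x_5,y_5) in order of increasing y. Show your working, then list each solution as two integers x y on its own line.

√348 = [18; 1,1,1,8,1,1,1,36, …], period ℓ=8 (even) → k=7
k=0  a_k=18  p_k/q_k = 18/1
…
k=5  a_k=1  p_k/q_k = 541/29
k=6  a_k=1  p_k/q_k = 1026/55
k=7  a_k=1  p_k/q_k = 1567/84
fundamental: x₁=1567, y₁=84  (since 2455489 − 348·7056 = 1)
n=2: (1567,84)∘(1567,84) = (1567·1567+348·84·84, 1567·84+84·1567) = (4910977,263256)
n=3: (4910977,263256)∘(1567,84) = (1567·4910977+348·84·263256, 1567·263256+84·4910977) = (15391000351,825044220)
n=4: (15391000351,825044220)∘(1567,84) = (1567·15391000351+348·84·825044220, 1567·825044220+84·15391000351) = (48235390189057,2585688322224)
n=5: (48235390189057,2585688322224)∘(1567,84) = (1567·48235390189057+348·84·2585688322224, 1567·2585688322224+84·48235390189057) = (151169697461504287,8103546376805796)

1567 84
4910977 263256
15391000351 825044220
48235390189057 2585688322224
151169697461504287 8103546376805796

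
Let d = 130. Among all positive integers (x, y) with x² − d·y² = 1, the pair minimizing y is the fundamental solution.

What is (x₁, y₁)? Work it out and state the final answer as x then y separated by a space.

6499 570

d=130: √d = [11; 2,2,22] (ℓ=3, odd), read p_5/q_5
a_0=11:  p_0=11·1+0=11,  q_0=11·0+1=1
a_1=2:  p_1=2·11+1=23,  q_1=2·1+0=2
a_2=2:  p_2=2·23+11=57,  q_2=2·2+1=5
a_3=22:  p_3=22·57+23=1277,  q_3=22·5+2=112
a_4=2:  p_4=2·1277+57=2611,  q_4=2·112+5=229
a_5=2:  p_5=2·2611+1277=6499,  q_5=2·229+112=570
→ (6499, 570).  Check: 6499²=42237001, 130·570²=42237000, difference 1.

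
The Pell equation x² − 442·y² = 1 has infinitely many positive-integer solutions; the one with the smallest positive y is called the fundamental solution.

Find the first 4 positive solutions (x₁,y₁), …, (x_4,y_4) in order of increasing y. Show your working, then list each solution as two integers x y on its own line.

[21; 42] for √442; ℓ=1 ⇒ convergent index 1
i=0: a=21 ⇒ p=21, q=1
i=1: a=42 ⇒ p=883, q=42
(x₁, y₁) = (883, 42);  883² − 442·42² = 1 ✓
(x_2, y_2) = (883·883 + 442·42·42, 883·42 + 42·883) = (1559377, 74172)
(x_3, y_3) = (883·1559377 + 442·42·74172, 883·74172 + 42·1559377) = (2753858899, 130987710)
(x_4, y_4) = (883·2753858899 + 442·42·130987710, 883·130987710 + 42·2753858899) = (4863313256257, 231324221688)

883 42
1559377 74172
2753858899 130987710
4863313256257 231324221688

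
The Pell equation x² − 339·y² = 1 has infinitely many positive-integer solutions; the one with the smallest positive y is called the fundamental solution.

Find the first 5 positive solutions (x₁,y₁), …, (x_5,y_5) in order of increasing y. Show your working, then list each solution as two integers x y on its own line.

97970 5321
19196241799 1042596740
3761311617998090 204286405230279
736991398411349512801 40027878239778270520
144406094600958511920229850 7843062462097867920458521

√339 → a₀=18, period (2,2,2,1,17,1,2,2,2,36); ℓ=10 even so k=9
a_0=18:  p_0=18·1+0=18,  q_0=18·0+1=1
a_1=2:  p_1=2·18+1=37,  q_1=2·1+0=2
…
a_4=1:  p_4=1·221+92=313,  q_4=1·12+5=17
…
a_7=2:  p_7=2·5855+5542=17252,  q_7=2·318+301=937
a_8=2:  p_8=2·17252+5855=40359,  q_8=2·937+318=2192
a_9=2:  p_9=2·40359+17252=97970,  q_9=2·2192+937=5321
(x₁, y₁) = (97970, 5321);  97970² − 339·5321² = 1 ✓
(97970+5321√339)^2 = 19196241799 + 1042596740√339
(97970+5321√339)^3 = 3761311617998090 + 204286405230279√339
(97970+5321√339)^4 = 736991398411349512801 + 40027878239778270520√339
(97970+5321√339)^5 = 144406094600958511920229850 + 7843062462097867920458521√339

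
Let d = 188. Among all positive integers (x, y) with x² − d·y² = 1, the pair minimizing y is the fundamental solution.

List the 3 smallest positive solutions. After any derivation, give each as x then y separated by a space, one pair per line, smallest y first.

4607 336
42448897 3095904
391124132351 28525659120

[13; 1,2,2,6,2,2,1,26] for √188; ℓ=8 ⇒ convergent index 7
k=0  a_k=13  p_k/q_k = 13/1
k=1  a_k=1  p_k/q_k = 14/1
k=2  a_k=2  p_k/q_k = 41/3
k=3  a_k=2  p_k/q_k = 96/7
k=4  a_k=6  p_k/q_k = 617/45
k=5  a_k=2  p_k/q_k = 1330/97
k=6  a_k=2  p_k/q_k = 3277/239
k=7  a_k=1  p_k/q_k = 4607/336
→ (4607, 336).  Check: 4607²=21224449, 188·336²=21224448, difference 1.
(x_2, y_2) = (4607·4607 + 188·336·336, 4607·336 + 336·4607) = (42448897, 3095904)
(x_3, y_3) = (4607·42448897 + 188·336·3095904, 4607·3095904 + 336·42448897) = (391124132351, 28525659120)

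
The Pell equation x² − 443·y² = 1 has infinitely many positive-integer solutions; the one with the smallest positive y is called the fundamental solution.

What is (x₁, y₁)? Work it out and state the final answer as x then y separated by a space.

√443 = [21; 21,42, …], period ℓ=2 (even) → k=1
i=0: a=21 ⇒ p=21, q=1
i=1: a=21 ⇒ p=442, q=21
fundamental: x₁=442, y₁=21  (since 195364 − 443·441 = 1)

442 21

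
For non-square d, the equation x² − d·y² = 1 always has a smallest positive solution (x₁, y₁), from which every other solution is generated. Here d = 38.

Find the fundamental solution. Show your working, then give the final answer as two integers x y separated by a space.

d=38: √d = [6; 6,12] (ℓ=2, even), read p_1/q_1
step 0: (6, 1)  from 6·(1,0) + (0,1)
step 1: (37, 6)  from 6·(6,1) + (1,0)
(x₁, y₁) = (37, 6);  37² − 38·6² = 1 ✓

37 6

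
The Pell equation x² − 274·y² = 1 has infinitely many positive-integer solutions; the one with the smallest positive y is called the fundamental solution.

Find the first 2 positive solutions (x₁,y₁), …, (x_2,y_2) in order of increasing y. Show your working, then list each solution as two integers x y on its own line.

d=274: √d = [16; 1,1,4,4,1,1,32] (ℓ=7, odd), read p_13/q_13
step 0: (16, 1)  from 16·(1,0) + (0,1)
step 1: (17, 1)  from 1·(16,1) + (1,0)
…
step 3: (149, 9)  from 4·(33,2) + (17,1)
step 4: (629, 38)  from 4·(149,9) + (33,2)
step 5: (778, 47)  from 1·(629,38) + (149,9)
…
step 7: (45802, 2767)  from 32·(1407,85) + (778,47)
step 8: (47209, 2852)  from 1·(45802,2767) + (1407,85)
step 9: (93011, 5619)  from 1·(47209,2852) + (45802,2767)
step 10: (419253, 25328)  from 4·(93011,5619) + (47209,2852)
step 11: (1770023, 106931)  from 4·(419253,25328) + (93011,5619)
step 12: (2189276, 132259)  from 1·(1770023,106931) + (419253,25328)
step 13: (3959299, 239190)  from 1·(2189276,132259) + (1770023,106931)
(x₁, y₁) = (3959299, 239190);  3959299² − 274·239190² = 1 ✓
(3959299+239190√274)^2 = 31352097142801 + 1894049455620√274

3959299 239190
31352097142801 1894049455620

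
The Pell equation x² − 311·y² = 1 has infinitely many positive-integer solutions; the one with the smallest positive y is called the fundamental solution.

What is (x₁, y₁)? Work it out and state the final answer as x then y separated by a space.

√311 → a₀=17, period (1,1,1,2,1,…,1,1,34); ℓ=16 even so k=15
step 0: (17, 1)  from 17·(1,0) + (0,1)
step 1: (18, 1)  from 1·(17,1) + (1,0)
step 2: (35, 2)  from 1·(18,1) + (17,1)
…
step 4: (141, 8)  from 2·(53,3) + (35,2)
step 5: (194, 11)  from 1·(141,8) + (53,3)
…
step 7: (4109, 233)  from 3·(1305,74) + (194,11)
step 8: (71158, 4035)  from 17·(4109,233) + (1305,74)
…
step 10: (1376656, 78063)  from 6·(217583,12338) + (71158,4035)
…
step 12: (4565134, 258865)  from 2·(1594239,90401) + (1376656,78063)
step 13: (6159373, 349266)  from 1·(4565134,258865) + (1594239,90401)
step 14: (10724507, 608131)  from 1·(6159373,349266) + (4565134,258865)
step 15: (16883880, 957397)  from 1·(10724507,608131) + (6159373,349266)
→ (16883880, 957397).  Check: 16883880²=285065403854400, 311·957397²=285065403854399, difference 1.

16883880 957397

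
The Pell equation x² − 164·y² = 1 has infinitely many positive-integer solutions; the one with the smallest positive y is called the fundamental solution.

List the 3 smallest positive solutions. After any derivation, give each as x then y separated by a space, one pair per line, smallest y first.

[12; 1,4,6,4,1,24] for √164; ℓ=6 ⇒ convergent index 5
k=0  a_k=12  p_k/q_k = 12/1
k=1  a_k=1  p_k/q_k = 13/1
k=2  a_k=4  p_k/q_k = 64/5
…
k=4  a_k=4  p_k/q_k = 1652/129
k=5  a_k=1  p_k/q_k = 2049/160
(x₁, y₁) = (2049, 160);  2049² − 164·160² = 1 ✓
(x_2, y_2) = (2049·2049 + 164·160·160, 2049·160 + 160·2049) = (8396801, 655680)
(x_3, y_3) = (2049·8396801 + 164·160·655680, 2049·655680 + 160·8396801) = (34410088449, 2686976480)

2049 160
8396801 655680
34410088449 2686976480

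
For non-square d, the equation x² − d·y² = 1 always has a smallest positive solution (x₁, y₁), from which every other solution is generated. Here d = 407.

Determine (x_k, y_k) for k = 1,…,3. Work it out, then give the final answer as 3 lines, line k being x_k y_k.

[20; 5,1,2,1,5,40] for √407; ℓ=6 ⇒ convergent index 5
step 0: (20, 1)  from 20·(1,0) + (0,1)
…
step 3: (343, 17)  from 2·(121,6) + (101,5)
step 4: (464, 23)  from 1·(343,17) + (121,6)
step 5: (2663, 132)  from 5·(464,23) + (343,17)
(x₁, y₁) = (2663, 132);  2663² − 407·132² = 1 ✓
n=2: (2663,132)∘(2663,132) = (2663·2663+407·132·132, 2663·132+132·2663) = (14183137,703032)
n=3: (14183137,703032)∘(2663,132) = (2663·14183137+407·132·703032, 2663·703032+132·14183137) = (75539384999,3744348300)

2663 132
14183137 703032
75539384999 3744348300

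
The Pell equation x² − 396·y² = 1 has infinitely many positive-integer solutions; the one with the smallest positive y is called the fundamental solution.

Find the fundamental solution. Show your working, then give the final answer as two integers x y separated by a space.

d=396: √d = [19; 1,8,1,38] (ℓ=4, even), read p_3/q_3
k=0  a_k=19  p_k/q_k = 19/1
…
k=2  a_k=8  p_k/q_k = 179/9
k=3  a_k=1  p_k/q_k = 199/10
fundamental: x₁=199, y₁=10  (since 39601 − 396·100 = 1)

199 10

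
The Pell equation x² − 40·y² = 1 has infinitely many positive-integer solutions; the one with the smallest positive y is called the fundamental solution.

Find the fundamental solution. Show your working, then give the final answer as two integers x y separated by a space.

[6; 3,12] for √40; ℓ=2 ⇒ convergent index 1
a_0=6:  p_0=6·1+0=6,  q_0=6·0+1=1
a_1=3:  p_1=3·6+1=19,  q_1=3·1+0=3
fundamental: x₁=19, y₁=3  (since 361 − 40·9 = 1)

19 3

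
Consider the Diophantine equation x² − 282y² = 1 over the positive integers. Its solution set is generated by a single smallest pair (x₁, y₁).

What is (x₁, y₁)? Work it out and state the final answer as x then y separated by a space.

2351 140

[16; 1,3,1,4,1,3,1,32] for √282; ℓ=8 ⇒ convergent index 7
a_0=16:  p_0=16·1+0=16,  q_0=16·0+1=1
…
a_4=4:  p_4=4·84+67=403,  q_4=4·5+4=24
a_5=1:  p_5=1·403+84=487,  q_5=1·24+5=29
a_6=3:  p_6=3·487+403=1864,  q_6=3·29+24=111
a_7=1:  p_7=1·1864+487=2351,  q_7=1·111+29=140
→ (2351, 140).  Check: 2351²=5527201, 282·140²=5527200, difference 1.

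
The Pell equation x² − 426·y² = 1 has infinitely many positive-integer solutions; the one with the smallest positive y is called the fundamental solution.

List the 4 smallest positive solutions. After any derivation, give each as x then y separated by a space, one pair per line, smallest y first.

88751 4300
15753480001 763258600
2796274207048751 135479928012900
496344264283813920001 24047958181382517200

d=426: √d = [20; 1,1,1,3,2,6,2,3,1,1,1,40] (ℓ=12, even), read p_11/q_11
k=0  a_k=20  p_k/q_k = 20/1
k=1  a_k=1  p_k/q_k = 21/1
k=2  a_k=1  p_k/q_k = 41/2
…
k=4  a_k=3  p_k/q_k = 227/11
…
k=6  a_k=6  p_k/q_k = 3323/161
k=7  a_k=2  p_k/q_k = 7162/347
k=8  a_k=3  p_k/q_k = 24809/1202
k=9  a_k=1  p_k/q_k = 31971/1549
k=10  a_k=1  p_k/q_k = 56780/2751
k=11  a_k=1  p_k/q_k = 88751/4300
→ (88751, 4300).  Check: 88751²=7876740001, 426·4300²=7876740000, difference 1.
k=2:  x_2 = 88751·88751+426·4300·4300 = 15753480001,  y_2 = 88751·4300+4300·88751 = 763258600
k=3:  x_3 = 88751·15753480001+426·4300·763258600 = 2796274207048751,  y_3 = 88751·763258600+4300·15753480001 = 135479928012900
k=4:  x_4 = 88751·2796274207048751+426·4300·135479928012900 = 496344264283813920001,  y_4 = 88751·135479928012900+4300·2796274207048751 = 24047958181382517200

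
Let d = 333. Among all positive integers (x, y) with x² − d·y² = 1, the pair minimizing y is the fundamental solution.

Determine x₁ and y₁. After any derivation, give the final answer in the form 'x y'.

73 4

√333 = [18; 4,36, …], period ℓ=2 (even) → k=1
k=0  a_k=18  p_k/q_k = 18/1
k=1  a_k=4  p_k/q_k = 73/4
(x₁, y₁) = (73, 4);  73² − 333·4² = 1 ✓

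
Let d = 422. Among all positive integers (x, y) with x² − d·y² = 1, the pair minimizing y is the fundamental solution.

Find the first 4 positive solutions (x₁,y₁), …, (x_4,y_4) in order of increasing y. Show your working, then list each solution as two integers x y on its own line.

√422 = [20; 1,1,5,2,1,…,1,1,40, …], period ℓ=14 (even) → k=13
i=0: a=20 ⇒ p=20, q=1
…
i=2: a=1 ⇒ p=41, q=2
…
i=10: a=2 ⇒ p=598859, q=29152
…
i=12: a=1 ⇒ p=3810680, q=185501
i=13: a=1 ⇒ p=7022501, q=341850
(x₁, y₁) = (7022501, 341850);  7022501² − 422·341850² = 1 ✓
(7022501+341850√422)^2 = 98631040590001 + 4801283933700√422
(7022501+341850√422)^3 = 1385273162348638202501 + 67434042451384025550√422
(7022501+341850√422)^4 = 19456164335732849620362360001 + 947111261097768740333867400√422

7022501 341850
98631040590001 4801283933700
1385273162348638202501 67434042451384025550
19456164335732849620362360001 947111261097768740333867400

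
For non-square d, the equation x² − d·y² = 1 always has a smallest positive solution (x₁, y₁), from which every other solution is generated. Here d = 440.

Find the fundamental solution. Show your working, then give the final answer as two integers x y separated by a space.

√440 → a₀=20, period (1,40); ℓ=2 even so k=1
i=0: a=20 ⇒ p=20, q=1
i=1: a=1 ⇒ p=21, q=1
→ (21, 1).  Check: 21²=441, 440·1²=440, difference 1.

21 1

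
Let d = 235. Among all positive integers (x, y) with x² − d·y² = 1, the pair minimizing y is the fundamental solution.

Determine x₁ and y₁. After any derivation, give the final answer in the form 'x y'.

46 3

√235 = [15; 3,30, …], period ℓ=2 (even) → k=1
step 0: (15, 1)  from 15·(1,0) + (0,1)
step 1: (46, 3)  from 3·(15,1) + (1,0)
(x₁, y₁) = (46, 3);  46² − 235·3² = 1 ✓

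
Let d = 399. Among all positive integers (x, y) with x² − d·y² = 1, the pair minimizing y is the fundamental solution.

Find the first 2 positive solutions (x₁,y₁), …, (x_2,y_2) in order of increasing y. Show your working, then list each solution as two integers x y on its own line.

[19; 1,38] for √399; ℓ=2 ⇒ convergent index 1
i=0: a=19 ⇒ p=19, q=1
i=1: a=1 ⇒ p=20, q=1
(x₁, y₁) = (20, 1);  20² − 399·1² = 1 ✓
(x_2, y_2) = (20·20 + 399·1·1, 20·1 + 1·20) = (799, 40)

20 1
799 40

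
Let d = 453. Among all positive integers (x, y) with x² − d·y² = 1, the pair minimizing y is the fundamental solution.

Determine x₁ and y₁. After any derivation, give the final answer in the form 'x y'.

1653751 77700

√453 = [21; 3,1,1,10,14,10,1,1,3,42, …], period ℓ=10 (even) → k=9
i=0: a=21 ⇒ p=21, q=1
i=1: a=3 ⇒ p=64, q=3
i=2: a=1 ⇒ p=85, q=4
i=3: a=1 ⇒ p=149, q=7
i=4: a=10 ⇒ p=1575, q=74
i=5: a=14 ⇒ p=22199, q=1043
i=6: a=10 ⇒ p=223565, q=10504
…
i=8: a=1 ⇒ p=469329, q=22051
i=9: a=3 ⇒ p=1653751, q=77700
→ (1653751, 77700).  Check: 1653751²=2734892370001, 453·77700²=2734892370000, difference 1.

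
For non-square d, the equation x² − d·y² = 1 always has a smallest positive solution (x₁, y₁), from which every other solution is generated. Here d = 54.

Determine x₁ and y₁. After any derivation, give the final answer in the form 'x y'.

485 66

[7; 2,1,6,1,2,14] for √54; ℓ=6 ⇒ convergent index 5
a_0=7:  p_0=7·1+0=7,  q_0=7·0+1=1
a_1=2:  p_1=2·7+1=15,  q_1=2·1+0=2
…
a_4=1:  p_4=1·147+22=169,  q_4=1·20+3=23
a_5=2:  p_5=2·169+147=485,  q_5=2·23+20=66
(x₁, y₁) = (485, 66);  485² − 54·66² = 1 ✓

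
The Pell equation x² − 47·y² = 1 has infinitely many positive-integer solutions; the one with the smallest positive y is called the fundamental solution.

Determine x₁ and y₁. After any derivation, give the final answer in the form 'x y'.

√47 → a₀=6, period (1,5,1,12); ℓ=4 even so k=3
a_0=6:  p_0=6·1+0=6,  q_0=6·0+1=1
a_1=1:  p_1=1·6+1=7,  q_1=1·1+0=1
a_2=5:  p_2=5·7+6=41,  q_2=5·1+1=6
a_3=1:  p_3=1·41+7=48,  q_3=1·6+1=7
(x₁, y₁) = (48, 7);  48² − 47·7² = 1 ✓

48 7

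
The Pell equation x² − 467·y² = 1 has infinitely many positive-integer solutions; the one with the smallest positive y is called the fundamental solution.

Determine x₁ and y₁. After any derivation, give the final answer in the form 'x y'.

√467 = [21; 1,1,1,1,3,…,1,1,42, …], period ℓ=14 (even) → k=13
a_0=21:  p_0=21·1+0=21,  q_0=21·0+1=1
…
a_2=1:  p_2=1·22+21=43,  q_2=1·1+1=2
a_3=1:  p_3=1·43+22=65,  q_3=1·2+1=3
…
a_5=3:  p_5=3·108+65=389,  q_5=3·5+3=18
a_6=3:  p_6=3·389+108=1275,  q_6=3·18+5=59
…
a_12=1:  p_12=1·633697+358232=991929,  q_12=1·29324+16577=45901
a_13=1:  p_13=1·991929+633697=1625626,  q_13=1·45901+29324=75225
(x₁, y₁) = (1625626, 75225);  1625626² − 467·75225² = 1 ✓

1625626 75225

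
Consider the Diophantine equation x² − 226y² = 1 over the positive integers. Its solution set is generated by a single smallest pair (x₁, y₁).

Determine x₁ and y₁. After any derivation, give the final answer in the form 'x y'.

√226 → a₀=15, period (30); ℓ=1 odd so k=1
k=0  a_k=15  p_k/q_k = 15/1
k=1  a_k=30  p_k/q_k = 451/30
(x₁, y₁) = (451, 30);  451² − 226·30² = 1 ✓

451 30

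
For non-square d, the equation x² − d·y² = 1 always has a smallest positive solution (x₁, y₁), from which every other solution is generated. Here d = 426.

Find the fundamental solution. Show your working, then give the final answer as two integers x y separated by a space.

88751 4300

√426 → a₀=20, period (1,1,1,3,2,6,2,3,1,1,1,40); ℓ=12 even so k=11
i=0: a=20 ⇒ p=20, q=1
i=1: a=1 ⇒ p=21, q=1
i=2: a=1 ⇒ p=41, q=2
i=3: a=1 ⇒ p=62, q=3
…
i=9: a=1 ⇒ p=31971, q=1549
i=10: a=1 ⇒ p=56780, q=2751
i=11: a=1 ⇒ p=88751, q=4300
(x₁, y₁) = (88751, 4300);  88751² − 426·4300² = 1 ✓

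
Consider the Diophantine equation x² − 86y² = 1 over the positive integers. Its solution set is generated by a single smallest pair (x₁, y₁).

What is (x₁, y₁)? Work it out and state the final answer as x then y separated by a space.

√86 = [9; 3,1,1,1,8,1,1,1,3,18, …], period ℓ=10 (even) → k=9
k=0  a_k=9  p_k/q_k = 9/1
k=1  a_k=3  p_k/q_k = 28/3
…
k=8  a_k=1  p_k/q_k = 2847/307
k=9  a_k=3  p_k/q_k = 10405/1122
→ (10405, 1122).  Check: 10405²=108264025, 86·1122²=108264024, difference 1.

10405 1122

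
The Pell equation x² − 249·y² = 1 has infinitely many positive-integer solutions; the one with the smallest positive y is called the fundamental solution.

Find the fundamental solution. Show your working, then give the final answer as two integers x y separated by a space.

8553815 542076

d=249: √d = [15; 1,3,1,1,5,…,3,1,30] (ℓ=16, even), read p_15/q_15
a_0=15:  p_0=15·1+0=15,  q_0=15·0+1=1
a_1=1:  p_1=1·15+1=16,  q_1=1·1+0=1
a_2=3:  p_2=3·16+15=63,  q_2=3·1+1=4
a_3=1:  p_3=1·63+16=79,  q_3=1·4+1=5
a_4=1:  p_4=1·79+63=142,  q_4=1·5+4=9
a_5=5:  p_5=5·142+79=789,  q_5=5·9+5=50
a_6=1:  p_6=1·789+142=931,  q_6=1·50+9=59
a_7=3:  p_7=3·931+789=3582,  q_7=3·59+50=227
a_8=10:  p_8=10·3582+931=36751,  q_8=10·227+59=2329
a_9=3:  p_9=3·36751+3582=113835,  q_9=3·2329+227=7214
a_10=1:  p_10=1·113835+36751=150586,  q_10=1·7214+2329=9543
a_11=5:  p_11=5·150586+113835=866765,  q_11=5·9543+7214=54929
a_12=1:  p_12=1·866765+150586=1017351,  q_12=1·54929+9543=64472
a_13=1:  p_13=1·1017351+866765=1884116,  q_13=1·64472+54929=119401
a_14=3:  p_14=3·1884116+1017351=6669699,  q_14=3·119401+64472=422675
a_15=1:  p_15=1·6669699+1884116=8553815,  q_15=1·422675+119401=542076
→ (8553815, 542076).  Check: 8553815²=73167751054225, 249·542076²=73167751054224, difference 1.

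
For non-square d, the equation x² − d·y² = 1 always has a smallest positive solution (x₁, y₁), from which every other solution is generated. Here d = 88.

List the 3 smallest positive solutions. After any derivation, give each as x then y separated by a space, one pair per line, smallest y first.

[9; 2,1,1,1,2,18] for √88; ℓ=6 ⇒ convergent index 5
i=0: a=9 ⇒ p=9, q=1
…
i=4: a=1 ⇒ p=75, q=8
i=5: a=2 ⇒ p=197, q=21
→ (197, 21).  Check: 197²=38809, 88·21²=38808, difference 1.
(197+21√88)^2 = 77617 + 8274√88
(197+21√88)^3 = 30580901 + 3259935√88

197 21
77617 8274
30580901 3259935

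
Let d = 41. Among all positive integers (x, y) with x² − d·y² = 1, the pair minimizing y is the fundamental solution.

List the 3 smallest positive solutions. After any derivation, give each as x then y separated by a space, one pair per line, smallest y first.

√41 → a₀=6, period (2,2,12); ℓ=3 odd so k=5
k=0  a_k=6  p_k/q_k = 6/1
k=1  a_k=2  p_k/q_k = 13/2
…
k=3  a_k=12  p_k/q_k = 397/62
k=4  a_k=2  p_k/q_k = 826/129
k=5  a_k=2  p_k/q_k = 2049/320
fundamental: x₁=2049, y₁=320  (since 4198401 − 41·102400 = 1)
k=2:  x_2 = 2049·2049+41·320·320 = 8396801,  y_2 = 2049·320+320·2049 = 1311360
k=3:  x_3 = 2049·8396801+41·320·1311360 = 34410088449,  y_3 = 2049·1311360+320·8396801 = 5373952960

2049 320
8396801 1311360
34410088449 5373952960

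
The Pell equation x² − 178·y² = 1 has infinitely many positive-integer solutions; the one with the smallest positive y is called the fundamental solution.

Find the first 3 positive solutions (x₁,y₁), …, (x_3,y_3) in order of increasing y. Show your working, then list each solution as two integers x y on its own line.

1601 120
5126401 384240
16414734401 1230336360

√178 = [13; 2,1,12,1,2,26, …], period ℓ=6 (even) → k=5
i=0: a=13 ⇒ p=13, q=1
i=1: a=2 ⇒ p=27, q=2
…
i=3: a=12 ⇒ p=507, q=38
i=4: a=1 ⇒ p=547, q=41
i=5: a=2 ⇒ p=1601, q=120
fundamental: x₁=1601, y₁=120  (since 2563201 − 178·14400 = 1)
k=2:  x_2 = 1601·1601+178·120·120 = 5126401,  y_2 = 1601·120+120·1601 = 384240
k=3:  x_3 = 1601·5126401+178·120·384240 = 16414734401,  y_3 = 1601·384240+120·5126401 = 1230336360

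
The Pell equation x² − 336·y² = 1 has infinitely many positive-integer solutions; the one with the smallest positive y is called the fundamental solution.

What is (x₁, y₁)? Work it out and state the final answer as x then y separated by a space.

55 3

[18; 3,36] for √336; ℓ=2 ⇒ convergent index 1
i=0: a=18 ⇒ p=18, q=1
i=1: a=3 ⇒ p=55, q=3
(x₁, y₁) = (55, 3);  55² − 336·3² = 1 ✓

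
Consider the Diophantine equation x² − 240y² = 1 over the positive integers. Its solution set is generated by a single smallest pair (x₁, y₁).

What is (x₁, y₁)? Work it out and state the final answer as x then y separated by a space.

31 2

[15; 2,30] for √240; ℓ=2 ⇒ convergent index 1
k=0  a_k=15  p_k/q_k = 15/1
k=1  a_k=2  p_k/q_k = 31/2
(x₁, y₁) = (31, 2);  31² − 240·2² = 1 ✓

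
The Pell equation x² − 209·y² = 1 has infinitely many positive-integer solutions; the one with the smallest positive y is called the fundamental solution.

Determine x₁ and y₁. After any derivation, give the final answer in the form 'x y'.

d=209: √d = [14; 2,5,3,2,3,5,2,28] (ℓ=8, even), read p_7/q_7
step 0: (14, 1)  from 14·(1,0) + (0,1)
step 1: (29, 2)  from 2·(14,1) + (1,0)
step 2: (159, 11)  from 5·(29,2) + (14,1)
step 3: (506, 35)  from 3·(159,11) + (29,2)
…
step 5: (4019, 278)  from 3·(1171,81) + (506,35)
step 6: (21266, 1471)  from 5·(4019,278) + (1171,81)
step 7: (46551, 3220)  from 2·(21266,1471) + (4019,278)
→ (46551, 3220).  Check: 46551²=2166995601, 209·3220²=2166995600, difference 1.

46551 3220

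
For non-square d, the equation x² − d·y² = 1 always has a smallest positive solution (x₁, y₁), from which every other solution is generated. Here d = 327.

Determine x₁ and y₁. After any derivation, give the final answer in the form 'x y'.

√327 = [18; 12,36, …], period ℓ=2 (even) → k=1
step 0: (18, 1)  from 18·(1,0) + (0,1)
step 1: (217, 12)  from 12·(18,1) + (1,0)
→ (217, 12).  Check: 217²=47089, 327·12²=47088, difference 1.

217 12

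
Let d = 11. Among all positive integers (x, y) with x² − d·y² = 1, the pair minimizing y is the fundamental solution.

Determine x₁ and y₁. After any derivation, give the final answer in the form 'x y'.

10 3

d=11: √d = [3; 3,6] (ℓ=2, even), read p_1/q_1
i=0: a=3 ⇒ p=3, q=1
i=1: a=3 ⇒ p=10, q=3
fundamental: x₁=10, y₁=3  (since 100 − 11·9 = 1)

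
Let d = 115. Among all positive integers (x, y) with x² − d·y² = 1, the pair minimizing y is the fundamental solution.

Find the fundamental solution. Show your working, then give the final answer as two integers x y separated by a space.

1126 105

√115 = [10; 1,2,1,1,1,1,1,2,1,20, …], period ℓ=10 (even) → k=9
a_0=10:  p_0=10·1+0=10,  q_0=10·0+1=1
a_1=1:  p_1=1·10+1=11,  q_1=1·1+0=1
…
a_3=1:  p_3=1·32+11=43,  q_3=1·3+1=4
a_4=1:  p_4=1·43+32=75,  q_4=1·4+3=7
a_5=1:  p_5=1·75+43=118,  q_5=1·7+4=11
a_6=1:  p_6=1·118+75=193,  q_6=1·11+7=18
…
a_8=2:  p_8=2·311+193=815,  q_8=2·29+18=76
a_9=1:  p_9=1·815+311=1126,  q_9=1·76+29=105
fundamental: x₁=1126, y₁=105  (since 1267876 − 115·11025 = 1)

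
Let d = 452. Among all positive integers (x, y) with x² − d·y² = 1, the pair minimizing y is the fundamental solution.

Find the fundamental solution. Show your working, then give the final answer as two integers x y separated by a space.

√452 → a₀=21, period (3,1,5,3,10,3,5,1,3,42); ℓ=10 even so k=9
i=0: a=21 ⇒ p=21, q=1
…
i=3: a=5 ⇒ p=489, q=23
…
i=8: a=1 ⇒ p=313483, q=14745
i=9: a=3 ⇒ p=1204353, q=56648
(x₁, y₁) = (1204353, 56648);  1204353² − 452·56648² = 1 ✓

1204353 56648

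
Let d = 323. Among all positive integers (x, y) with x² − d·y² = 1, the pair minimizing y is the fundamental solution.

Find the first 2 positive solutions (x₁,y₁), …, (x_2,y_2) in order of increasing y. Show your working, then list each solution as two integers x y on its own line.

[17; 1,34] for √323; ℓ=2 ⇒ convergent index 1
step 0: (17, 1)  from 17·(1,0) + (0,1)
step 1: (18, 1)  from 1·(17,1) + (1,0)
→ (18, 1).  Check: 18²=324, 323·1²=323, difference 1.
n=2: (18,1)∘(18,1) = (18·18+323·1·1, 18·1+1·18) = (647,36)

18 1
647 36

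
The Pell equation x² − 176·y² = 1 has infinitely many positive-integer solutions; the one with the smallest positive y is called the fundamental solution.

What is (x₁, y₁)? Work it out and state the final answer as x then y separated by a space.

√176 = [13; 3,1,3,26, …], period ℓ=4 (even) → k=3
i=0: a=13 ⇒ p=13, q=1
i=1: a=3 ⇒ p=40, q=3
i=2: a=1 ⇒ p=53, q=4
i=3: a=3 ⇒ p=199, q=15
fundamental: x₁=199, y₁=15  (since 39601 − 176·225 = 1)

199 15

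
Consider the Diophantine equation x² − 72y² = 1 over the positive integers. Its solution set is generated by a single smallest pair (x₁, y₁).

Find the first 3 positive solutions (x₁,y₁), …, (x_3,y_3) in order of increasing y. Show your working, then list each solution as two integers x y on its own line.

17 2
577 68
19601 2310

√72 = [8; 2,16, …], period ℓ=2 (even) → k=1
step 0: (8, 1)  from 8·(1,0) + (0,1)
step 1: (17, 2)  from 2·(8,1) + (1,0)
(x₁, y₁) = (17, 2);  17² − 72·2² = 1 ✓
n=2: (17,2)∘(17,2) = (17·17+72·2·2, 17·2+2·17) = (577,68)
n=3: (577,68)∘(17,2) = (17·577+72·2·68, 17·68+2·577) = (19601,2310)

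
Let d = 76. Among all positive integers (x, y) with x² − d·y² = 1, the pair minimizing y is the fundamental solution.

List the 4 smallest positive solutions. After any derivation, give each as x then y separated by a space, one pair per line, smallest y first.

[8; 1,2,1,1,5,4,5,1,1,2,1,16] for √76; ℓ=12 ⇒ convergent index 11
step 0: (8, 1)  from 8·(1,0) + (0,1)
…
step 2: (26, 3)  from 2·(9,1) + (8,1)
…
step 10: (41488, 4759)  from 2·(16311,1871) + (8866,1017)
step 11: (57799, 6630)  from 1·(41488,4759) + (16311,1871)
→ (57799, 6630).  Check: 57799²=3340724401, 76·6630²=3340724400, difference 1.
k=2:  x_2 = 57799·57799+76·6630·6630 = 6681448801,  y_2 = 57799·6630+6630·57799 = 766414740
k=3:  x_3 = 57799·6681448801+76·6630·766414740 = 772362118440199,  y_3 = 57799·766414740+6630·6681448801 = 88596011107890
k=4:  x_4 = 57799·772362118440199+76·6630·88596011107890 = 89283516160768675201,  y_4 = 57799·88596011107890+6630·772362118440199 = 10241521691283453480

57799 6630
6681448801 766414740
772362118440199 88596011107890
89283516160768675201 10241521691283453480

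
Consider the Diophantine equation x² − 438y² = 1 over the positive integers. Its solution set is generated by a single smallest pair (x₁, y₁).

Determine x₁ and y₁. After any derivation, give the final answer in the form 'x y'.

[20; 1,12,1,40] for √438; ℓ=4 ⇒ convergent index 3
a_0=20:  p_0=20·1+0=20,  q_0=20·0+1=1
…
a_2=12:  p_2=12·21+20=272,  q_2=12·1+1=13
a_3=1:  p_3=1·272+21=293,  q_3=1·13+1=14
→ (293, 14).  Check: 293²=85849, 438·14²=85848, difference 1.

293 14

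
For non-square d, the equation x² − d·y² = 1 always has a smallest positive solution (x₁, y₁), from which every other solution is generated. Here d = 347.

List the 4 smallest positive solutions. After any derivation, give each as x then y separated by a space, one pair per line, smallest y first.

641602 34443
823306252807 44197395372
1056469876826312026 56714274530897445
1355666371822207590758497 72775983935101527618408

√347 → a₀=18, period (1,1,1,2,4,…,1,1,36); ℓ=14 even so k=13
k=0  a_k=18  p_k/q_k = 18/1
k=1  a_k=1  p_k/q_k = 19/1
k=2  a_k=1  p_k/q_k = 37/2
k=3  a_k=1  p_k/q_k = 56/3
…
k=6  a_k=1  p_k/q_k = 801/43
k=7  a_k=17  p_k/q_k = 14269/766
…
k=10  a_k=2  p_k/q_k = 164168/8813
k=11  a_k=1  p_k/q_k = 238717/12815
k=12  a_k=1  p_k/q_k = 402885/21628
k=13  a_k=1  p_k/q_k = 641602/34443
→ (641602, 34443).  Check: 641602²=411653126404, 347·34443²=411653126403, difference 1.
k=2:  x_2 = 641602·641602+347·34443·34443 = 823306252807,  y_2 = 641602·34443+34443·641602 = 44197395372
k=3:  x_3 = 641602·823306252807+347·34443·44197395372 = 1056469876826312026,  y_3 = 641602·44197395372+34443·823306252807 = 56714274530897445
k=4:  x_4 = 641602·1056469876826312026+347·34443·56714274530897445 = 1355666371822207590758497,  y_4 = 641602·56714274530897445+34443·1056469876826312026 = 72775983935101527618408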